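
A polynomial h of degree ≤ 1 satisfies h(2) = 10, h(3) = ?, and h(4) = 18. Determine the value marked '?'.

On equispaced nodes a degree-1 polynomial has vanishing second forward difference, so
  h(2) - 2·h(3) + h(4) = 0.
Substituting the known values and solving for h(3):
  -2·h(3) = -28
  h(3) = 14.

14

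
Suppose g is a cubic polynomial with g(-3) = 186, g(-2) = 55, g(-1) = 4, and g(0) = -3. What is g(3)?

Write g(s) = as^3 + bs^2 + cs + d. Substituting each data point gives a linear system:
  -27a + 9b - 3c + d = 186
  -8a + 4b - 2c + d = 55
  -a + b - c + d = 4
  d = -3
Solving the system yields a = -6, b = 4, c = 3, d = -3.
So g(s) = -6s^3 + 4s^2 + 3s - 3.
Then g(3) = -120.

-120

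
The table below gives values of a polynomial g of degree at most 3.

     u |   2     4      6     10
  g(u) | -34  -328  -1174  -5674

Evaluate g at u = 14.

-15838

Using the Lagrange interpolation formula with nodes 2, 4, 6, 10:
  L_0(u) = (u - 4)(u - 6)(u - 10) / -64
  L_1(u) = (u - 2)(u - 6)(u - 10) / 24
  L_2(u) = (u - 2)(u - 4)(u - 10) / -32
  L_3(u) = (u - 2)(u - 4)(u - 6) / 192
Then g(u) = -34·L_0(u) - 328·L_1(u) - 1174·L_2(u) - 5674·L_3(u).
Expanding and collecting terms gives g(u) = -6u^3 + 3u^2 + 3u - 4.
Evaluating at u = 14: g(14) = -15838.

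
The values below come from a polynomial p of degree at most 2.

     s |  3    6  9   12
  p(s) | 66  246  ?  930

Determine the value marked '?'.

534

The 3 known points determine the degree-2 polynomial uniquely.
Write p(s) = as^2 + bs + c. Substituting each data point gives a linear system:
  9a + 3b + c = 66
  36a + 6b + c = 246
  144a + 12b + c = 930
Solving the system yields a = 6, b = 6, c = -6.
So p(s) = 6s² + 6s - 6.
Then p(9) = 534.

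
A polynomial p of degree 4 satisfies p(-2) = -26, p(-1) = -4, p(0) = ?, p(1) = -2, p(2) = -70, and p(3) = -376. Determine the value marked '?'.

On equispaced nodes a degree-4 polynomial has vanishing fifth forward difference, so
  - p(-2) + 5·p(-1) - 10·p(0) + 10·p(1) - 5·p(2) + p(3) = 0.
Substituting the known values and solving for p(0):
  -10·p(0) = 40
  p(0) = -4.

-4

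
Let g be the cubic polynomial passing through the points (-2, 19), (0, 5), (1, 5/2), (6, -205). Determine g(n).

g(n) = -n^3 + (1/2)n^2 - 2n + 5

Write g(n) = an^3 + bn^2 + cn + d. Substituting each data point gives a linear system:
  -8a + 4b - 2c + d = 19
  d = 5
  a + b + c + d = 5/2
  216a + 36b + 6c + d = -205
Solving the system yields a = -1, b = 1/2, c = -2, d = 5.
So g(n) = -n^3 + (1/2)n^2 - 2n + 5.
Check: g(-2) = 19. ✓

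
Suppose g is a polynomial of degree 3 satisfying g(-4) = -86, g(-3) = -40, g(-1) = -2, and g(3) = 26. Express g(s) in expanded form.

Write g(s) = as^3 + bs^2 + cs + d. Substituting each data point gives a linear system:
  -64a + 16b - 4c + d = -86
  -27a + 9b - 3c + d = -40
  -a + b - c + d = -2
  27a + 9b + 3c + d = 26
Solving the system yields a = 1, b = -1, c = 2, d = 2.
So g(s) = s^3 - s^2 + 2s + 2.
Check: g(3) = 26. ✓

g(s) = s^3 - s^2 + 2s + 2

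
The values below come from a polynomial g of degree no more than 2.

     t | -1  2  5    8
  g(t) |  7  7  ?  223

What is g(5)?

79

The 3 known points determine the degree-2 polynomial uniquely.
Write g(t) = at^2 + bt + c. Substituting each data point gives a linear system:
  a - b + c = 7
  4a + 2b + c = 7
  64a + 8b + c = 223
Solving the system yields a = 4, b = -4, c = -1.
So g(t) = 4t^2 - 4t - 1.
Then g(5) = 79.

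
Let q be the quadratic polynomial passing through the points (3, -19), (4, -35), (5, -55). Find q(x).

Write q(x) = ax^2 + bx + c. Substituting each data point gives a linear system:
  9a + 3b + c = -19
  16a + 4b + c = -35
  25a + 5b + c = -55
Solving the system yields a = -2, b = -2, c = 5.
So q(x) = -2x^2 - 2x + 5.
Check: q(3) = -19. ✓

q(x) = -2x^2 - 2x + 5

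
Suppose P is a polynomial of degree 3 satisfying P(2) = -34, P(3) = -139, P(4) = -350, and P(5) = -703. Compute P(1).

Write P(s) = as^3 + bs^2 + cs + d. Substituting each data point gives a linear system:
  8a + 4b + 2c + d = -34
  27a + 9b + 3c + d = -139
  64a + 16b + 4c + d = -350
  125a + 25b + 5c + d = -703
Solving the system yields a = -6, b = 1, c = 4, d = 2.
So P(s) = -6s^3 + s^2 + 4s + 2.
Then P(1) = 1.

1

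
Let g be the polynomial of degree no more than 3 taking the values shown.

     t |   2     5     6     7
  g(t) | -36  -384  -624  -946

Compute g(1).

Write g(t) = at^3 + bt^2 + ct + d. Substituting each data point gives a linear system:
  8a + 4b + 2c + d = -36
  125a + 25b + 5c + d = -384
  216a + 36b + 6c + d = -624
  343a + 49b + 7c + d = -946
Solving the system yields a = -2, b = -5, c = -3, d = 6.
So g(t) = -2t³ - 5t² - 3t + 6.
Then g(1) = -4.

-4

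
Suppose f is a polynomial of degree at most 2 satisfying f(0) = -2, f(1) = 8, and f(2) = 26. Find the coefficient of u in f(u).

Write f(u) = au^2 + bu + c. Substituting each data point gives a linear system:
  c = -2
  a + b + c = 8
  4a + 2b + c = 26
Solving the system yields a = 4, b = 6, c = -2.
So f(u) = 4u² + 6u - 2.
The coefficient of u is 6.

6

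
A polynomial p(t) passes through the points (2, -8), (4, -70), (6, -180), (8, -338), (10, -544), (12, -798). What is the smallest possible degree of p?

Forward differences of the values at t = 2, 4, 6, 8, 10, 12:
  p  : -8  -70  -180  -338  -544  -798
  Δ  : -62  -110  -158  -206  -254
  Δ^2: -48  -48  -48  -48
  Δ^3: 0  0  0
  Δ^4: 0  0
  Δ^5: 0
The second differences are constant (-48) and nonzero, while all higher differences vanish, so the minimal degree is 2.

2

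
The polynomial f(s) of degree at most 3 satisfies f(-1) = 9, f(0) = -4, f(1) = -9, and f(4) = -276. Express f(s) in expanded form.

Write f(s) = as^3 + bs^2 + cs + d. Substituting each data point gives a linear system:
  -a + b - c + d = 9
  d = -4
  a + b + c + d = -9
  64a + 16b + 4c + d = -276
Solving the system yields a = -5, b = 4, c = -4, d = -4.
So f(s) = -5s^3 + 4s^2 - 4s - 4.
Check: f(4) = -276. ✓

f(s) = -5s^3 + 4s^2 - 4s - 4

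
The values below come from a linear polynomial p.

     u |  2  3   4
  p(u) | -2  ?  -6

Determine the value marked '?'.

On equispaced nodes a degree-1 polynomial has vanishing second forward difference, so
  p(2) - 2·p(3) + p(4) = 0.
Substituting the known values and solving for p(3):
  -2·p(3) = 8
  p(3) = -4.

-4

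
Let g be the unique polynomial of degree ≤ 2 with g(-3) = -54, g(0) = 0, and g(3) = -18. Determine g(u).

g(u) = -4u^2 + 6u

Write g(u) = au^2 + bu + c. Substituting each data point gives a linear system:
  9a - 3b + c = -54
  c = 0
  9a + 3b + c = -18
Solving the system yields a = -4, b = 6, c = 0.
So g(u) = -4u^2 + 6u.
Check: g(3) = -18. ✓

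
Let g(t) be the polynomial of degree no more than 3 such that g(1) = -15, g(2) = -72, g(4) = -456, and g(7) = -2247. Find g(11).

Using the Lagrange interpolation formula with nodes 1, 2, 4, 7:
  L_0(t) = (t - 2)(t - 4)(t - 7) / -18
  L_1(t) = (t - 1)(t - 4)(t - 7) / 10
  L_2(t) = (t - 1)(t - 2)(t - 7) / -18
  L_3(t) = (t - 1)(t - 2)(t - 4) / 90
Then g(t) = -15·L_0(t) - 72·L_1(t) - 456·L_2(t) - 2247·L_3(t).
Expanding and collecting terms gives g(t) = -6t³ - 3t² - 6t.
Evaluating at t = 11: g(11) = -8415.

-8415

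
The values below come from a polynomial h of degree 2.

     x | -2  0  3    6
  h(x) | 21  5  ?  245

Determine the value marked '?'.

71

The 3 known points determine the degree-2 polynomial uniquely.
Write h(x) = ax^2 + bx + c. Substituting each data point gives a linear system:
  4a - 2b + c = 21
  c = 5
  36a + 6b + c = 245
Solving the system yields a = 6, b = 4, c = 5.
So h(x) = 6x² + 4x + 5.
Then h(3) = 71.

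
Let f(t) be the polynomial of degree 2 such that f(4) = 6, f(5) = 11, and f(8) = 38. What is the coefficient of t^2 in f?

Write f(t) = at^2 + bt + c. Substituting each data point gives a linear system:
  16a + 4b + c = 6
  25a + 5b + c = 11
  64a + 8b + c = 38
Solving the system yields a = 1, b = -4, c = 6.
So f(t) = t^2 - 4t + 6.
The leading coefficient is 1.

1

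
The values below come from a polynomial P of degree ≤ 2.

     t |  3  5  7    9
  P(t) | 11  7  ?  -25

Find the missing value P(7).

-5

On equispaced nodes a degree-2 polynomial has vanishing third forward difference, so
  - P(3) + 3·P(5) - 3·P(7) + P(9) = 0.
Substituting the known values and solving for P(7):
  -3·P(7) = 15
  P(7) = -5.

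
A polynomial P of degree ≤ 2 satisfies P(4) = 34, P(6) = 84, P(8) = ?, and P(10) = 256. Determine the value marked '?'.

158

The 3 known points determine the degree-2 polynomial uniquely.
Write P(u) = au^2 + bu + c. Substituting each data point gives a linear system:
  16a + 4b + c = 34
  36a + 6b + c = 84
  100a + 10b + c = 256
Solving the system yields a = 3, b = -5, c = 6.
So P(u) = 3u² - 5u + 6.
Then P(8) = 158.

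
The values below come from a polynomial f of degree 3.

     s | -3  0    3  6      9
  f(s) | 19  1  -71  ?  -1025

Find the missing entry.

-359

On equispaced nodes a degree-3 polynomial has vanishing fourth forward difference, so
  f(-3) - 4·f(0) + 6·f(3) - 4·f(6) + f(9) = 0.
Substituting the known values and solving for f(6):
  -4·f(6) = 1436
  f(6) = -359.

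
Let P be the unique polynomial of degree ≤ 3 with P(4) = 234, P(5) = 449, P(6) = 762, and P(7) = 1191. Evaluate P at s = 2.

Using the Lagrange interpolation formula with nodes 4, 5, 6, 7:
  L_0(s) = (s - 5)(s - 6)(s - 7) / -6
  L_1(s) = (s - 4)(s - 6)(s - 7) / 2
  L_2(s) = (s - 4)(s - 5)(s - 7) / -2
  L_3(s) = (s - 4)(s - 5)(s - 6) / 6
Then P(s) = 234·L_0(s) + 449·L_1(s) + 762·L_2(s) + 1191·L_3(s).
Expanding and collecting terms gives P(s) = 3s^3 + 4s^2 - 4s - 6.
Evaluating at s = 2: P(2) = 26.

26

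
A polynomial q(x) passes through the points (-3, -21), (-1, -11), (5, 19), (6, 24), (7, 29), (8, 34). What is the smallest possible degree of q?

Divided differences on the nodes -3, -1, 5, 6, 7, 8:
  order 0: -21  -11  19  24  29  34
  order 1: 5  5  5  5  5
  order 2: 0  0  0  0
  order 3: 0  0  0
  order 4: 0  0
  order 5: 0
The order-1 divided differences are all 5 (nonzero) and every higher order vanishes, so the data lies on a polynomial of degree exactly 1.

1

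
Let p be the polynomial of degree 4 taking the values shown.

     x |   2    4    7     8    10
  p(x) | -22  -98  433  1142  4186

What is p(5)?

-79

Using the Lagrange interpolation formula with nodes 2, 4, 7, 8, 10:
  L_0(x) = (x - 4)(x - 7)(x - 8)(x - 10) / 480
  L_1(x) = (x - 2)(x - 7)(x - 8)(x - 10) / -144
  L_2(x) = (x - 2)(x - 4)(x - 8)(x - 10) / 45
  L_3(x) = (x - 2)(x - 4)(x - 7)(x - 10) / -48
  L_4(x) = (x - 2)(x - 4)(x - 7)(x - 8) / 288
Then p(x) = -22·L_0(x) - 98·L_1(x) + 433·L_2(x) + 1142·L_3(x) + 4186·L_4(x).
Expanding and collecting terms gives p(x) = x^4 - 6x^3 + 2x^2 - 2x + 6.
Evaluating at x = 5: p(5) = -79.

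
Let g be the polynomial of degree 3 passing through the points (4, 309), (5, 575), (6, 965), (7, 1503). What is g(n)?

g(n) = 4n^3 + 2n^2 + 4n + 5

Write g(n) = an^3 + bn^2 + cn + d. Substituting each data point gives a linear system:
  64a + 16b + 4c + d = 309
  125a + 25b + 5c + d = 575
  216a + 36b + 6c + d = 965
  343a + 49b + 7c + d = 1503
Solving the system yields a = 4, b = 2, c = 4, d = 5.
So g(n) = 4n^3 + 2n^2 + 4n + 5.
Check: g(4) = 309. ✓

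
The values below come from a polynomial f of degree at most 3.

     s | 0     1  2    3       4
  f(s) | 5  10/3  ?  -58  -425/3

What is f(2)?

The 4 known points determine the degree-3 polynomial uniquely.
Write f(s) = as^3 + bs^2 + cs + d. Substituting each data point gives a linear system:
  d = 5
  a + b + c + d = 10/3
  27a + 9b + 3c + d = -58
  64a + 16b + 4c + d = -425/3
Solving the system yields a = -2, b = -5/3, c = 2, d = 5.
So f(s) = -2s^3 - (5/3)s^2 + 2s + 5.
Then f(2) = -41/3.

-41/3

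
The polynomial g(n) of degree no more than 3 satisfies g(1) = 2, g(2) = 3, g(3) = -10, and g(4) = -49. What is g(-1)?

Using the Lagrange interpolation formula with nodes 1, 2, 3, 4:
  L_0(n) = (n - 2)(n - 3)(n - 4) / -6
  L_1(n) = (n - 1)(n - 3)(n - 4) / 2
  L_2(n) = (n - 1)(n - 2)(n - 4) / -2
  L_3(n) = (n - 1)(n - 2)(n - 3) / 6
Then g(n) = 2·L_0(n) + 3·L_1(n) - 10·L_2(n) - 49·L_3(n).
Expanding and collecting terms gives g(n) = -2n³ + 5n² - 1.
Evaluating at n = -1: g(-1) = 6.

6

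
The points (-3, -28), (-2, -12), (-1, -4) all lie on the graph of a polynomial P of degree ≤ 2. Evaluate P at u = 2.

-28

Forward differences of the values at u = -3, -2, -1:
  P  : -28  -12  -4
  Δ  : 16  8
  Δ^2: -8
The second differences are constant, confirming degree 2.
Interpolating (Newton forward form) and evaluating at u = 2 gives P(2) = -28.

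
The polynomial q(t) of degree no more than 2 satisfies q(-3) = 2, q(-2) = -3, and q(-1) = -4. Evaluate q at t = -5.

Using the Lagrange interpolation formula with nodes -3, -2, -1:
  L_0(t) = (t + 2)(t + 1) / 2
  L_1(t) = (t + 3)(t + 1) / -1
  L_2(t) = (t + 3)(t + 2) / 2
Then q(t) = 2·L_0(t) - 3·L_1(t) - 4·L_2(t).
Expanding and collecting terms gives q(t) = 2t^2 + 5t - 1.
Evaluating at t = -5: q(-5) = 24.

24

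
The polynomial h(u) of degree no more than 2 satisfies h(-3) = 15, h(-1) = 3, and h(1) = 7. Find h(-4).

27

Write h(u) = au^2 + bu + c. Substituting each data point gives a linear system:
  9a - 3b + c = 15
  a - b + c = 3
  a + b + c = 7
Solving the system yields a = 2, b = 2, c = 3.
So h(u) = 2u^2 + 2u + 3.
Then h(-4) = 27.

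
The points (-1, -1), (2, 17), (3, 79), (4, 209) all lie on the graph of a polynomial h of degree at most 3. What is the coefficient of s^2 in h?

Write h(s) = as^3 + bs^2 + cs + d. Substituting each data point gives a linear system:
  -a + b - c + d = -1
  8a + 4b + 2c + d = 17
  27a + 9b + 3c + d = 79
  64a + 16b + 4c + d = 209
Solving the system yields a = 4, b = -2, c = -4, d = 1.
So h(s) = 4s^3 - 2s^2 - 4s + 1.
The coefficient of s^2 is -2.

-2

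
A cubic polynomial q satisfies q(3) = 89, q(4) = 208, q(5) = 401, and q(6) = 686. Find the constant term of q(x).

Write q(x) = ax^3 + bx^2 + cx + d. Substituting each data point gives a linear system:
  27a + 9b + 3c + d = 89
  64a + 16b + 4c + d = 208
  125a + 25b + 5c + d = 401
  216a + 36b + 6c + d = 686
Solving the system yields a = 3, b = 1, c = 1, d = -4.
So q(x) = 3x^3 + x^2 + x - 4.
The constant term is -4.

-4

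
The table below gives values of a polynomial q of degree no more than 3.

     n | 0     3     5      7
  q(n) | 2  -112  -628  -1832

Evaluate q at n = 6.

Write q(n) = an^3 + bn^2 + cn + d. Substituting each data point gives a linear system:
  d = 2
  27a + 9b + 3c + d = -112
  125a + 25b + 5c + d = -628
  343a + 49b + 7c + d = -1832
Solving the system yields a = -6, b = 4, c = 4, d = 2.
So q(n) = -6n^3 + 4n^2 + 4n + 2.
Then q(6) = -1126.

-1126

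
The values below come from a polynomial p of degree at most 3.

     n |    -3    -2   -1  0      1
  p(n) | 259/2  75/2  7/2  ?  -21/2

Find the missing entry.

-5/2

On equispaced nodes a degree-3 polynomial has vanishing fourth forward difference, so
  p(-3) - 4·p(-2) + 6·p(-1) - 4·p(0) + p(1) = 0.
Substituting the known values and solving for p(0):
  -4·p(0) = 10
  p(0) = -5/2.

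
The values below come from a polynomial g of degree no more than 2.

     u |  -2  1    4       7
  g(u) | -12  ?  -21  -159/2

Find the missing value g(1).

3/2

On equispaced nodes a degree-2 polynomial has vanishing third forward difference, so
  - g(-2) + 3·g(1) - 3·g(4) + g(7) = 0.
Substituting the known values and solving for g(1):
  3·g(1) = 9/2
  g(1) = 3/2.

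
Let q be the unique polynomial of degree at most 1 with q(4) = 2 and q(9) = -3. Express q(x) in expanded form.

Write q(x) = ax + b. Substituting each data point gives a linear system:
  4a + b = 2
  9a + b = -3
Solving the system yields a = -1, b = 6.
So q(x) = -x + 6.
Check: q(9) = -3. ✓

q(x) = -x + 6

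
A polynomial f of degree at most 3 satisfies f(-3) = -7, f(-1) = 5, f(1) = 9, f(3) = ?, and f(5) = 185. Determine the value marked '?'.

53

The 4 known points determine the degree-3 polynomial uniquely.
Write f(s) = as^3 + bs^2 + cs + d. Substituting each data point gives a linear system:
  -27a + 9b - 3c + d = -7
  -a + b - c + d = 5
  a + b + c + d = 9
  125a + 25b + 5c + d = 185
Solving the system yields a = 1, b = 2, c = 1, d = 5.
So f(s) = s^3 + 2s^2 + s + 5.
Then f(3) = 53.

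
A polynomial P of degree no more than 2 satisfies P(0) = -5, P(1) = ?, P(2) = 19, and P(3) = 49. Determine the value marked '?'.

On equispaced nodes a degree-2 polynomial has vanishing third forward difference, so
  - P(0) + 3·P(1) - 3·P(2) + P(3) = 0.
Substituting the known values and solving for P(1):
  3·P(1) = 3
  P(1) = 1.

1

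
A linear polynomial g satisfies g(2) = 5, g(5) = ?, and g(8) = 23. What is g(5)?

The 2 known points determine the degree-1 polynomial uniquely.
Write g(n) = an + b. Substituting each data point gives a linear system:
  2a + b = 5
  8a + b = 23
Solving the system yields a = 3, b = -1.
So g(n) = 3n - 1.
Then g(5) = 14.

14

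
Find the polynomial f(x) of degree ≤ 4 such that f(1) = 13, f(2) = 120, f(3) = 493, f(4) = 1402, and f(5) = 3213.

Using the Lagrange interpolation formula with nodes 1, 2, 3, 4, 5:
  L_0(x) = (x - 2)(x - 3)(x - 4)(x - 5) / 24
  L_1(x) = (x - 1)(x - 3)(x - 4)(x - 5) / -6
  L_2(x) = (x - 1)(x - 2)(x - 4)(x - 5) / 4
  L_3(x) = (x - 1)(x - 2)(x - 3)(x - 5) / -6
  L_4(x) = (x - 1)(x - 2)(x - 3)(x - 4) / 24
Then f(x) = 13·L_0(x) + 120·L_1(x) + 493·L_2(x) + 1402·L_3(x) + 3213·L_4(x).
Expanding and collecting terms gives f(x) = 4x^4 + 5x^3 + 3x^2 + 3x - 2.
Check: f(5) = 3213. ✓

f(x) = 4x^4 + 5x^3 + 3x^2 + 3x - 2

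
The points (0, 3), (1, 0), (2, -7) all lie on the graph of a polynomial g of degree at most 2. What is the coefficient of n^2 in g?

Write g(n) = an^2 + bn + c. Substituting each data point gives a linear system:
  c = 3
  a + b + c = 0
  4a + 2b + c = -7
Solving the system yields a = -2, b = -1, c = 3.
So g(n) = -2n² - n + 3.
The leading coefficient is -2.

-2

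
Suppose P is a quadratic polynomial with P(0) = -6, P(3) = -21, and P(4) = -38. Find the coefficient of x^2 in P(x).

Write P(x) = ax^2 + bx + c. Substituting each data point gives a linear system:
  c = -6
  9a + 3b + c = -21
  16a + 4b + c = -38
Solving the system yields a = -3, b = 4, c = -6.
So P(x) = -3x^2 + 4x - 6.
The leading coefficient is -3.

-3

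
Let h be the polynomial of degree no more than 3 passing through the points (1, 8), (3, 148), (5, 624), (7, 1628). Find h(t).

Write h(t) = at^3 + bt^2 + ct + d. Substituting each data point gives a linear system:
  a + b + c + d = 8
  27a + 9b + 3c + d = 148
  125a + 25b + 5c + d = 624
  343a + 49b + 7c + d = 1628
Solving the system yields a = 4, b = 6, c = -6, d = 4.
So h(t) = 4t^3 + 6t^2 - 6t + 4.
Check: h(7) = 1628. ✓

h(t) = 4t^3 + 6t^2 - 6t + 4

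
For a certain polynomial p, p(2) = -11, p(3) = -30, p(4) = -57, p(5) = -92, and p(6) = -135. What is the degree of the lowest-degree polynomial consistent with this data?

Forward differences of the values at n = 2, 3, 4, 5, 6:
  p  : -11  -30  -57  -92  -135
  Δ  : -19  -27  -35  -43
  Δ^2: -8  -8  -8
  Δ^3: 0  0
  Δ^4: 0
The second differences are constant (-8) and nonzero, while all higher differences vanish, so the minimal degree is 2.

2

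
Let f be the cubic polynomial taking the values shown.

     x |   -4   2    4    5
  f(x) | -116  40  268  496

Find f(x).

f(x) = 3x^3 + 5x^2 - 4

Using the Lagrange interpolation formula with nodes -4, 2, 4, 5:
  L_0(x) = (x - 2)(x - 4)(x - 5) / -432
  L_1(x) = (x + 4)(x - 4)(x - 5) / 36
  L_2(x) = (x + 4)(x - 2)(x - 5) / -16
  L_3(x) = (x + 4)(x - 2)(x - 4) / 27
Then f(x) = -116·L_0(x) + 40·L_1(x) + 268·L_2(x) + 496·L_3(x).
Expanding and collecting terms gives f(x) = 3x^3 + 5x^2 - 4.
Check: f(4) = 268. ✓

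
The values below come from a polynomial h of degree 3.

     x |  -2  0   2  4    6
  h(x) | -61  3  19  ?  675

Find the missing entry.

The 4 known points determine the degree-3 polynomial uniquely.
Write h(x) = ax^3 + bx^2 + cx + d. Substituting each data point gives a linear system:
  -8a + 4b - 2c + d = -61
  d = 3
  8a + 4b + 2c + d = 19
  216a + 36b + 6c + d = 675
Solving the system yields a = 4, b = -6, c = 4, d = 3.
So h(x) = 4x³ - 6x² + 4x + 3.
Then h(4) = 179.

179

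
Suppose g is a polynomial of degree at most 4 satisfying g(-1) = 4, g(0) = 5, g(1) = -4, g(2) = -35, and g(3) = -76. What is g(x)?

g(x) = x^4 - 4x^3 - 6x^2 + 5

Write g(x) = ax^4 + bx^3 + cx^2 + dx + e. Substituting each data point gives a linear system:
  a - b + c - d + e = 4
  e = 5
  a + b + c + d + e = -4
  16a + 8b + 4c + 2d + e = -35
  81a + 27b + 9c + 3d + e = -76
Solving the system yields a = 1, b = -4, c = -6, d = 0, e = 5.
So g(x) = x⁴ - 4x³ - 6x² + 5.
Check: g(3) = -76. ✓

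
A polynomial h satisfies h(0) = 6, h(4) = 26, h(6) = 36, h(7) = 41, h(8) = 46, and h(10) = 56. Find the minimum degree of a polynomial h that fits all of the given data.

1

Divided differences on the nodes 0, 4, 6, 7, 8, 10:
  order 0: 6  26  36  41  46  56
  order 1: 5  5  5  5  5
  order 2: 0  0  0  0
  order 3: 0  0  0
  order 4: 0  0
  order 5: 0
The order-1 divided differences are all 5 (nonzero) and every higher order vanishes, so the data lies on a polynomial of degree exactly 1.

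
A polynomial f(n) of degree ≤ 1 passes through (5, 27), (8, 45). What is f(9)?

51

Write f(n) = an + b. Substituting each data point gives a linear system:
  5a + b = 27
  8a + b = 45
Solving the system yields a = 6, b = -3.
So f(n) = 6n - 3.
Then f(9) = 51.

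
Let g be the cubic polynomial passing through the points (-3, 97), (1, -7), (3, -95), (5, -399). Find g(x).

Using the Lagrange interpolation formula with nodes -3, 1, 3, 5:
  L_0(x) = (x - 1)(x - 3)(x - 5) / -192
  L_1(x) = (x + 3)(x - 3)(x - 5) / 32
  L_2(x) = (x + 3)(x - 1)(x - 5) / -24
  L_3(x) = (x + 3)(x - 1)(x - 3) / 64
Then g(x) = 97·L_0(x) - 7·L_1(x) - 95·L_2(x) - 399·L_3(x).
Expanding and collecting terms gives g(x) = -3x^3 - 5x + 1.
Check: g(5) = -399. ✓

g(x) = -3x^3 - 5x + 1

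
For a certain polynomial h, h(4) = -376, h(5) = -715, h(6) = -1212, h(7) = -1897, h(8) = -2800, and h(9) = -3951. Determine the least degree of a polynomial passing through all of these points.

Forward differences of the values at s = 4, 5, 6, 7, 8, 9:
  h  : -376  -715  -1212  -1897  -2800  -3951
  Δ  : -339  -497  -685  -903  -1151
  Δ^2: -158  -188  -218  -248
  Δ^3: -30  -30  -30
  Δ^4: 0  0
  Δ^5: 0
The third differences are constant (-30) and nonzero, while all higher differences vanish, so the minimal degree is 3.

3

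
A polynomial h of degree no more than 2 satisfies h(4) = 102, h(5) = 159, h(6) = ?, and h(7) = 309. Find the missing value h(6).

228

On equispaced nodes a degree-2 polynomial has vanishing third forward difference, so
  - h(4) + 3·h(5) - 3·h(6) + h(7) = 0.
Substituting the known values and solving for h(6):
  -3·h(6) = -684
  h(6) = 228.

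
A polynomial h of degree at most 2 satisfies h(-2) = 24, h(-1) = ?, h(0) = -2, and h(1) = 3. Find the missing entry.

The 3 known points determine the degree-2 polynomial uniquely.
Write h(x) = ax^2 + bx + c. Substituting each data point gives a linear system:
  4a - 2b + c = 24
  c = -2
  a + b + c = 3
Solving the system yields a = 6, b = -1, c = -2.
So h(x) = 6x² - x - 2.
Then h(-1) = 5.

5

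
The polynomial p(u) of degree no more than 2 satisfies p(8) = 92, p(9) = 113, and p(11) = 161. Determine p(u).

p(u) = u^2 + 4u - 4

Write p(u) = au^2 + bu + c. Substituting each data point gives a linear system:
  64a + 8b + c = 92
  81a + 9b + c = 113
  121a + 11b + c = 161
Solving the system yields a = 1, b = 4, c = -4.
So p(u) = u² + 4u - 4.
Check: p(8) = 92. ✓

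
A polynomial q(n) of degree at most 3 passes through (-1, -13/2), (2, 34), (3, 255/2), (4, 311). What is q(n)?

Write q(n) = an^3 + bn^2 + cn + d. Substituting each data point gives a linear system:
  -a + b - c + d = -13/2
  8a + 4b + 2c + d = 34
  27a + 9b + 3c + d = 255/2
  64a + 16b + 4c + d = 311
Solving the system yields a = 5, b = 0, c = -3/2, d = -3.
So q(n) = 5n^3 - (3/2)n - 3.
Check: q(-1) = -13/2. ✓

q(n) = 5n^3 - (3/2)n - 3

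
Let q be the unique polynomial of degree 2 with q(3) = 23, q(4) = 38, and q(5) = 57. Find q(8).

Using the Lagrange interpolation formula with nodes 3, 4, 5:
  L_0(t) = (t - 4)(t - 5) / 2
  L_1(t) = (t - 3)(t - 5) / -1
  L_2(t) = (t - 3)(t - 4) / 2
Then q(t) = 23·L_0(t) + 38·L_1(t) + 57·L_2(t).
Expanding and collecting terms gives q(t) = 2t^2 + t + 2.
Evaluating at t = 8: q(8) = 138.

138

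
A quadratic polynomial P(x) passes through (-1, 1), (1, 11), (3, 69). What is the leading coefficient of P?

6

Write P(x) = ax^2 + bx + c. Substituting each data point gives a linear system:
  a - b + c = 1
  a + b + c = 11
  9a + 3b + c = 69
Solving the system yields a = 6, b = 5, c = 0.
So P(x) = 6x² + 5x.
The leading coefficient is 6.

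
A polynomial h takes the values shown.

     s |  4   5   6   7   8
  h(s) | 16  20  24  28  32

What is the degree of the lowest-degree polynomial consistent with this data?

1

Forward differences of the values at s = 4, 5, 6, 7, 8:
  h  : 16  20  24  28  32
  Δ  : 4  4  4  4
  Δ^2: 0  0  0
  Δ^3: 0  0
  Δ^4: 0
The first differences are constant (4) and nonzero, while all higher differences vanish, so the minimal degree is 1.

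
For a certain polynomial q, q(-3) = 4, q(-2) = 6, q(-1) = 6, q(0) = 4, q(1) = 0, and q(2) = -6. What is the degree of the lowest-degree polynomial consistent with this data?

2

Forward differences of the values at s = -3, -2, -1, 0, 1, 2:
  q  : 4  6  6  4  0  -6
  Δ  : 2  0  -2  -4  -6
  Δ^2: -2  -2  -2  -2
  Δ^3: 0  0  0
  Δ^4: 0  0
  Δ^5: 0
The second differences are constant (-2) and nonzero, while all higher differences vanish, so the minimal degree is 2.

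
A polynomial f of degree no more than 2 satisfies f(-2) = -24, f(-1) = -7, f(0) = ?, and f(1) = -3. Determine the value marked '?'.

0

On equispaced nodes a degree-2 polynomial has vanishing third forward difference, so
  - f(-2) + 3·f(-1) - 3·f(0) + f(1) = 0.
Substituting the known values and solving for f(0):
  -3·f(0) = 0
  f(0) = 0.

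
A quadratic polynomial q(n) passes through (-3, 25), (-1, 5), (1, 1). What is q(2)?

Using the Lagrange interpolation formula with nodes -3, -1, 1:
  L_0(n) = (n + 1)(n - 1) / 8
  L_1(n) = (n + 3)(n - 1) / -4
  L_2(n) = (n + 3)(n + 1) / 8
Then q(n) = 25·L_0(n) + 5·L_1(n) + 1·L_2(n).
Expanding and collecting terms gives q(n) = 2n² - 2n + 1.
Evaluating at n = 2: q(2) = 5.

5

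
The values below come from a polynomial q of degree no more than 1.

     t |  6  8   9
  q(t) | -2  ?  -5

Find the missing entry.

-4

The 2 known points determine the degree-1 polynomial uniquely.
Write q(t) = at + b. Substituting each data point gives a linear system:
  6a + b = -2
  9a + b = -5
Solving the system yields a = -1, b = 4.
So q(t) = -t + 4.
Then q(8) = -4.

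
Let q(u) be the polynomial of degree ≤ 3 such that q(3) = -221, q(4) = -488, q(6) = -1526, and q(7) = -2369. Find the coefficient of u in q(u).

-3

Write q(u) = au^3 + bu^2 + cu + d. Substituting each data point gives a linear system:
  27a + 9b + 3c + d = -221
  64a + 16b + 4c + d = -488
  216a + 36b + 6c + d = -1526
  343a + 49b + 7c + d = -2369
Solving the system yields a = -6, b = -6, c = -3, d = 4.
So q(u) = -6u^3 - 6u^2 - 3u + 4.
The coefficient of u is -3.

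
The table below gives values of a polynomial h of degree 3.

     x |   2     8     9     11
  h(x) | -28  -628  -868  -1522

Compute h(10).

Write h(x) = ax^3 + bx^2 + cx + d. Substituting each data point gives a linear system:
  8a + 4b + 2c + d = -28
  512a + 64b + 8c + d = -628
  729a + 81b + 9c + d = -868
  1331a + 121b + 11c + d = -1522
Solving the system yields a = -1, b = -1, c = -6, d = -4.
So h(x) = -x^3 - x^2 - 6x - 4.
Then h(10) = -1164.

-1164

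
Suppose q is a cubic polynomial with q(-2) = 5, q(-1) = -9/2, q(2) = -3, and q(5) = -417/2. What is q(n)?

q(n) = -2n^3 + (1/2)n^2 + 6n - 1

Write q(n) = an^3 + bn^2 + cn + d. Substituting each data point gives a linear system:
  -8a + 4b - 2c + d = 5
  -a + b - c + d = -9/2
  8a + 4b + 2c + d = -3
  125a + 25b + 5c + d = -417/2
Solving the system yields a = -2, b = 1/2, c = 6, d = -1.
So q(n) = -2n^3 + (1/2)n^2 + 6n - 1.
Check: q(5) = -417/2. ✓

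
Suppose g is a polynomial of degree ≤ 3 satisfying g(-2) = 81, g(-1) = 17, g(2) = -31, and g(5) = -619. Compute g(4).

-303

Using the Lagrange interpolation formula with nodes -2, -1, 2, 5:
  L_0(x) = (x + 1)(x - 2)(x - 5) / -28
  L_1(x) = (x + 2)(x - 2)(x - 5) / 18
  L_2(x) = (x + 2)(x + 1)(x - 5) / -36
  L_3(x) = (x + 2)(x + 1)(x - 2) / 126
Then g(x) = 81·L_0(x) + 17·L_1(x) - 31·L_2(x) - 619·L_3(x).
Expanding and collecting terms gives g(x) = -6x^3 + 6x^2 - 4x + 1.
Evaluating at x = 4: g(4) = -303.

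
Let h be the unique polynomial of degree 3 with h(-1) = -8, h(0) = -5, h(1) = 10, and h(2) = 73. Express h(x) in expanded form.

Write h(x) = ax^3 + bx^2 + cx + d. Substituting each data point gives a linear system:
  -a + b - c + d = -8
  d = -5
  a + b + c + d = 10
  8a + 4b + 2c + d = 73
Solving the system yields a = 6, b = 6, c = 3, d = -5.
So h(x) = 6x^3 + 6x^2 + 3x - 5.
Check: h(-1) = -8. ✓

h(x) = 6x^3 + 6x^2 + 3x - 5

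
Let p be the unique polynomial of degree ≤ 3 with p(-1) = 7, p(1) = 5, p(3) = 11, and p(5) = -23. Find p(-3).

Write p(n) = an^3 + bn^2 + cn + d. Substituting each data point gives a linear system:
  -a + b - c + d = 7
  a + b + c + d = 5
  27a + 9b + 3c + d = 11
  125a + 25b + 5c + d = -23
Solving the system yields a = -1, b = 4, c = 0, d = 2.
So p(n) = -n^3 + 4n^2 + 2.
Then p(-3) = 65.

65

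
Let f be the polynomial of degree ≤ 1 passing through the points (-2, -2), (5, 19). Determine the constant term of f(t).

Write f(t) = at + b. Substituting each data point gives a linear system:
  -2a + b = -2
  5a + b = 19
Solving the system yields a = 3, b = 4.
So f(t) = 3t + 4.
The constant term is 4.

4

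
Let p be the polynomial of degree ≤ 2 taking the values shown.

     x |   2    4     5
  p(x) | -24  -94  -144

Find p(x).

p(x) = -5x^2 - 5x + 6

Write p(x) = ax^2 + bx + c. Substituting each data point gives a linear system:
  4a + 2b + c = -24
  16a + 4b + c = -94
  25a + 5b + c = -144
Solving the system yields a = -5, b = -5, c = 6.
So p(x) = -5x^2 - 5x + 6.
Check: p(5) = -144. ✓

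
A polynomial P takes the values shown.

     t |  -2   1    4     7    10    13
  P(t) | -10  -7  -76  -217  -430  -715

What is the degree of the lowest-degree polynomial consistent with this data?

2

Forward differences of the values at t = -2, 1, 4, 7, 10, 13:
  P  : -10  -7  -76  -217  -430  -715
  Δ  : 3  -69  -141  -213  -285
  Δ^2: -72  -72  -72  -72
  Δ^3: 0  0  0
  Δ^4: 0  0
  Δ^5: 0
The second differences are constant (-72) and nonzero, while all higher differences vanish, so the minimal degree is 2.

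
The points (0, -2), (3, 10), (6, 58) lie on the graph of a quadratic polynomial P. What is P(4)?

22

Using the Lagrange interpolation formula with nodes 0, 3, 6:
  L_0(n) = (n - 3)(n - 6) / 18
  L_1(n) = n(n - 6) / -9
  L_2(n) = n(n - 3) / 18
Then P(n) = -2·L_0(n) + 10·L_1(n) + 58·L_2(n).
Expanding and collecting terms gives P(n) = 2n² - 2n - 2.
Evaluating at n = 4: P(4) = 22.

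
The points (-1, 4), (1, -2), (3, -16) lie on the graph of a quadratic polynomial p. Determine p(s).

p(s) = -s^2 - 3s + 2

Using the Lagrange interpolation formula with nodes -1, 1, 3:
  L_0(s) = (s - 1)(s - 3) / 8
  L_1(s) = (s + 1)(s - 3) / -4
  L_2(s) = (s + 1)(s - 1) / 8
Then p(s) = 4·L_0(s) - 2·L_1(s) - 16·L_2(s).
Expanding and collecting terms gives p(s) = -s² - 3s + 2.
Check: p(-1) = 4. ✓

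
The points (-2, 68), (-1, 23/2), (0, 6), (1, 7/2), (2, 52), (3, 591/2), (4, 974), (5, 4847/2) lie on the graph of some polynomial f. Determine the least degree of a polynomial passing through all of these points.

Forward differences of the values at s = -2, -1, 0, 1, 2, 3, 4, 5:
  f  : 68  23/2  6  7/2  52  591/2  974  4847/2
  Δ  : -113/2  -11/2  -5/2  97/2  487/2  1357/2  2899/2
  Δ^2: 51  3  51  195  435  771
  Δ^3: -48  48  144  240  336
  Δ^4: 96  96  96  96
  Δ^5: 0  0  0
  Δ^6: 0  0
  Δ^7: 0
The fourth differences are constant (96) and nonzero, while all higher differences vanish, so the minimal degree is 4.

4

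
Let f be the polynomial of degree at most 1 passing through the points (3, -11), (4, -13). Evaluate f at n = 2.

-9

Write f(n) = an + b. Substituting each data point gives a linear system:
  3a + b = -11
  4a + b = -13
Solving the system yields a = -2, b = -5.
So f(n) = -2n - 5.
Then f(2) = -9.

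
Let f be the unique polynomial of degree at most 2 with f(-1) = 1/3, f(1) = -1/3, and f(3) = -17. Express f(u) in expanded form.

f(u) = -2u^2 - (1/3)u + 2

Write f(u) = au^2 + bu + c. Substituting each data point gives a linear system:
  a - b + c = 1/3
  a + b + c = -1/3
  9a + 3b + c = -17
Solving the system yields a = -2, b = -1/3, c = 2.
So f(u) = -2u^2 - (1/3)u + 2.
Check: f(1) = -1/3. ✓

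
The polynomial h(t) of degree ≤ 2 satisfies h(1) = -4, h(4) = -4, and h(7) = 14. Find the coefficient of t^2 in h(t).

1

Write h(t) = at^2 + bt + c. Substituting each data point gives a linear system:
  a + b + c = -4
  16a + 4b + c = -4
  49a + 7b + c = 14
Solving the system yields a = 1, b = -5, c = 0.
So h(t) = t^2 - 5t.
The leading coefficient is 1.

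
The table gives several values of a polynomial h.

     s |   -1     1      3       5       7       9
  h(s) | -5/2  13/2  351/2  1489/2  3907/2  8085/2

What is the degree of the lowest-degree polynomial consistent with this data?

3

Forward differences of the values at s = -1, 1, 3, 5, 7, 9:
  h  : -5/2  13/2  351/2  1489/2  3907/2  8085/2
  Δ  : 9  169  569  1209  2089
  Δ^2: 160  400  640  880
  Δ^3: 240  240  240
  Δ^4: 0  0
  Δ^5: 0
The third differences are constant (240) and nonzero, while all higher differences vanish, so the minimal degree is 3.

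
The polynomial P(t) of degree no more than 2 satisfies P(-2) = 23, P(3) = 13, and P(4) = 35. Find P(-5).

Write P(t) = at^2 + bt + c. Substituting each data point gives a linear system:
  4a - 2b + c = 23
  9a + 3b + c = 13
  16a + 4b + c = 35
Solving the system yields a = 4, b = -6, c = -5.
So P(t) = 4t² - 6t - 5.
Then P(-5) = 125.

125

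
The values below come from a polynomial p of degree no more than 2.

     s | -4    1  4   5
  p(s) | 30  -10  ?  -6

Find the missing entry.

The 3 known points determine the degree-2 polynomial uniquely.
Write p(s) = as^2 + bs + c. Substituting each data point gives a linear system:
  16a - 4b + c = 30
  a + b + c = -10
  25a + 5b + c = -6
Solving the system yields a = 1, b = -5, c = -6.
So p(s) = s² - 5s - 6.
Then p(4) = -10.

-10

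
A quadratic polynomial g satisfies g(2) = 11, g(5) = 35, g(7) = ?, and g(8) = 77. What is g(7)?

The 3 known points determine the degree-2 polynomial uniquely.
Write g(x) = ax^2 + bx + c. Substituting each data point gives a linear system:
  4a + 2b + c = 11
  25a + 5b + c = 35
  64a + 8b + c = 77
Solving the system yields a = 1, b = 1, c = 5.
So g(x) = x^2 + x + 5.
Then g(7) = 61.

61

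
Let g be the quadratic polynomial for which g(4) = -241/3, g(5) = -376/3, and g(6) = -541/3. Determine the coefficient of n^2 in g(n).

-5

Write g(n) = an^2 + bn + c. Substituting each data point gives a linear system:
  16a + 4b + c = -241/3
  25a + 5b + c = -376/3
  36a + 6b + c = -541/3
Solving the system yields a = -5, b = 0, c = -1/3.
So g(n) = -5n² - 1/3.
The leading coefficient is -5.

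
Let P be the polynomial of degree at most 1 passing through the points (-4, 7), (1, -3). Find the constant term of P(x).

Write P(x) = ax + b. Substituting each data point gives a linear system:
  -4a + b = 7
  a + b = -3
Solving the system yields a = -2, b = -1.
So P(x) = -2x - 1.
The constant term is -1.

-1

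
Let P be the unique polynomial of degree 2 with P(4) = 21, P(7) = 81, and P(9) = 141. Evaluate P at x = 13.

Write P(x) = ax^2 + bx + c. Substituting each data point gives a linear system:
  16a + 4b + c = 21
  49a + 7b + c = 81
  81a + 9b + c = 141
Solving the system yields a = 2, b = -2, c = -3.
So P(x) = 2x^2 - 2x - 3.
Then P(13) = 309.

309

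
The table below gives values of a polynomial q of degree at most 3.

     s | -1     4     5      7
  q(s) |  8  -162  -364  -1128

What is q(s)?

Using the Lagrange interpolation formula with nodes -1, 4, 5, 7:
  L_0(s) = (s - 4)(s - 5)(s - 7) / -240
  L_1(s) = (s + 1)(s - 5)(s - 7) / 15
  L_2(s) = (s + 1)(s - 4)(s - 7) / -12
  L_3(s) = (s + 1)(s - 4)(s - 5) / 48
Then q(s) = 8·L_0(s) - 162·L_1(s) - 364·L_2(s) - 1128·L_3(s).
Expanding and collecting terms gives q(s) = -4s³ + 4s² + 6s + 6.
Check: q(5) = -364. ✓

q(s) = -4s^3 + 4s^2 + 6s + 6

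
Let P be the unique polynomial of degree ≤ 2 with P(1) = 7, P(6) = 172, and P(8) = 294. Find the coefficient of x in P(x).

5

Write P(x) = ax^2 + bx + c. Substituting each data point gives a linear system:
  a + b + c = 7
  36a + 6b + c = 172
  64a + 8b + c = 294
Solving the system yields a = 4, b = 5, c = -2.
So P(x) = 4x^2 + 5x - 2.
The coefficient of x is 5.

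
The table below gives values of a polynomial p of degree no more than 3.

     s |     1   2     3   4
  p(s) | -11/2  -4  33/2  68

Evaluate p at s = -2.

Write p(s) = as^3 + bs^2 + cs + d. Substituting each data point gives a linear system:
  a + b + c + d = -11/2
  8a + 4b + 2c + d = -4
  27a + 9b + 3c + d = 33/2
  64a + 16b + 4c + d = 68
Solving the system yields a = 2, b = -5/2, c = -5, d = 0.
So p(s) = 2s^3 - (5/2)s^2 - 5s.
Then p(-2) = -16.

-16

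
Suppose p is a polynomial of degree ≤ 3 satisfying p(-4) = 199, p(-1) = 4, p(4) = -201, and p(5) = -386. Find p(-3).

Write p(t) = at^3 + bt^2 + ct + d. Substituting each data point gives a linear system:
  -64a + 16b - 4c + d = 199
  -a + b - c + d = 4
  64a + 16b + 4c + d = -201
  125a + 25b + 5c + d = -386
Solving the system yields a = -3, b = 0, c = -2, d = -1.
So p(t) = -3t³ - 2t - 1.
Then p(-3) = 86.

86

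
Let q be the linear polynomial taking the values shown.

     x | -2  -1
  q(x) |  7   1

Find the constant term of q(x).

Write q(x) = ax + b. Substituting each data point gives a linear system:
  -2a + b = 7
  -a + b = 1
Solving the system yields a = -6, b = -5.
So q(x) = -6x - 5.
The constant term is -5.

-5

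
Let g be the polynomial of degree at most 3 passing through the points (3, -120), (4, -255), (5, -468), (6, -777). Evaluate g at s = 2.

Using the Lagrange interpolation formula with nodes 3, 4, 5, 6:
  L_0(s) = (s - 4)(s - 5)(s - 6) / -6
  L_1(s) = (s - 3)(s - 5)(s - 6) / 2
  L_2(s) = (s - 3)(s - 4)(s - 6) / -2
  L_3(s) = (s - 3)(s - 4)(s - 5) / 6
Then g(s) = -120·L_0(s) - 255·L_1(s) - 468·L_2(s) - 777·L_3(s).
Expanding and collecting terms gives g(s) = -3s^3 - 3s^2 - 3s - 3.
Evaluating at s = 2: g(2) = -45.

-45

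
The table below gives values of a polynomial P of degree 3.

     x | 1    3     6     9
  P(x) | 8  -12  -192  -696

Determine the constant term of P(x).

Write P(x) = ax^3 + bx^2 + cx + d. Substituting each data point gives a linear system:
  a + b + c + d = 8
  27a + 9b + 3c + d = -12
  216a + 36b + 6c + d = -192
  729a + 81b + 9c + d = -696
Solving the system yields a = -1, b = 0, c = 3, d = 6.
So P(x) = -x^3 + 3x + 6.
The constant term is 6.

6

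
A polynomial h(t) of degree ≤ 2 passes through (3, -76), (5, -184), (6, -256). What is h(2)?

Using the Lagrange interpolation formula with nodes 3, 5, 6:
  L_0(t) = (t - 5)(t - 6) / 6
  L_1(t) = (t - 3)(t - 6) / -2
  L_2(t) = (t - 3)(t - 5) / 3
Then h(t) = -76·L_0(t) - 184·L_1(t) - 256·L_2(t).
Expanding and collecting terms gives h(t) = -6t² - 6t - 4.
Evaluating at t = 2: h(2) = -40.

-40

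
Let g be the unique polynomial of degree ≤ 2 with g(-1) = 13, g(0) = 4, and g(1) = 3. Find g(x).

Write g(x) = ax^2 + bx + c. Substituting each data point gives a linear system:
  a - b + c = 13
  c = 4
  a + b + c = 3
Solving the system yields a = 4, b = -5, c = 4.
So g(x) = 4x² - 5x + 4.
Check: g(1) = 3. ✓

g(x) = 4x^2 - 5x + 4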